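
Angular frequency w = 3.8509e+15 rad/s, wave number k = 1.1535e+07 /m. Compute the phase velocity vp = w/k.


vp = w / k
= 3.8509e+15 / 1.1535e+07
= 3.3384e+08 m/s

3.3384e+08


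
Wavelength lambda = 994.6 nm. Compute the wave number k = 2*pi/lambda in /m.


k = 2 * pi / lambda
= 6.2832 / (994.6e-9)
= 6.2832 / 9.9460e-07
= 6.3173e+06 /m

6.3173e+06


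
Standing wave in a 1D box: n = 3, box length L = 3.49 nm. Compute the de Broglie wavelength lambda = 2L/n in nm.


lambda = 2L / n
= 2 * 3.49 / 3
= 6.98 / 3
= 2.3267 nm

2.3267


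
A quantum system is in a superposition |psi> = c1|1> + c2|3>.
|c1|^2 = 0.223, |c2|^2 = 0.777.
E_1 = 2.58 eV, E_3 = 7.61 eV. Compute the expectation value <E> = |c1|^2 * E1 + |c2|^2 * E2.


<E> = |c1|^2 * E1 + |c2|^2 * E2
= 0.223 * 2.58 + 0.777 * 7.61
= 0.5753 + 5.913
= 6.4883 eV

6.4883


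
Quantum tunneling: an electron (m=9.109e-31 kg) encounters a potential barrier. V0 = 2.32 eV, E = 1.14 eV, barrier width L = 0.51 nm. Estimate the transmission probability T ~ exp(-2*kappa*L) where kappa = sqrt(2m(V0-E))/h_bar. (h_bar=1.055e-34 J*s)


V0 - E = 1.18 eV = 1.8904e-19 J
kappa = sqrt(2 * m * (V0-E)) / h_bar
= sqrt(2 * 9.109e-31 * 1.8904e-19) / 1.055e-34
= 5.5625e+09 /m
2*kappa*L = 2 * 5.5625e+09 * 0.51e-9
= 5.6738
T = exp(-5.6738) = 3.434954e-03

3.434954e-03


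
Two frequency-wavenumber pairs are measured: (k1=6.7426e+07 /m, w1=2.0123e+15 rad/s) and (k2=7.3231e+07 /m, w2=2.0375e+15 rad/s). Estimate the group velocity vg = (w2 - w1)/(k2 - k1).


vg = (w2 - w1) / (k2 - k1)
= (2.0375e+15 - 2.0123e+15) / (7.3231e+07 - 6.7426e+07)
= 2.5200e+13 / 5.8050e+06
= 4.3411e+06 m/s

4.3411e+06


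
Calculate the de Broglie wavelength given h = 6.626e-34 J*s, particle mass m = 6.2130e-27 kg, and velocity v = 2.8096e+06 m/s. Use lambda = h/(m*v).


lambda = h / (m * v)
= 6.626e-34 / (6.2130e-27 * 2.8096e+06)
= 6.626e-34 / 1.7456e-20
= 3.7958e-14 m

3.7958e-14


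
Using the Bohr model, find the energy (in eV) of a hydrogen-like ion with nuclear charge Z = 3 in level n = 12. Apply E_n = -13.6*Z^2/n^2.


E_n = -13.6 * Z^2 / n^2
= -13.6 * 3^2 / 12^2
= -13.6 * 9 / 144
= -0.85 eV

-0.85


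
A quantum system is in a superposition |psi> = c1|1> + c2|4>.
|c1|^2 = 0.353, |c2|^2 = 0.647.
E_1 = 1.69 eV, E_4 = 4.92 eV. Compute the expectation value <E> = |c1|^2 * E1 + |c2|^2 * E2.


<E> = |c1|^2 * E1 + |c2|^2 * E2
= 0.353 * 1.69 + 0.647 * 4.92
= 0.5966 + 3.1832
= 3.7798 eV

3.7798


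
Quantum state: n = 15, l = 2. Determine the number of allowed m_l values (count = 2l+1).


m_l ranges from -l to +l in integer steps
So m_l goes from -2 to +2
Count = 2l + 1 = 2*2 + 1
= 5

5


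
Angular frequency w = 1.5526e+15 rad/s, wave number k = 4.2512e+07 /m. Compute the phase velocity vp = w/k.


vp = w / k
= 1.5526e+15 / 4.2512e+07
= 3.6521e+07 m/s

3.6521e+07


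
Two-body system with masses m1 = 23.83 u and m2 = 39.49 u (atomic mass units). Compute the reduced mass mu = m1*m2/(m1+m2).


mu = m1 * m2 / (m1 + m2)
= 23.83 * 39.49 / (23.83 + 39.49)
= 941.0467 / 63.32
= 14.8618 u

14.8618


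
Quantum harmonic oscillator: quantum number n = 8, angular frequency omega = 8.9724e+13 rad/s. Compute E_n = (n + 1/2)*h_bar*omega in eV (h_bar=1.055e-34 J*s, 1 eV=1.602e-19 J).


E = (n + 1/2) * h_bar * omega
= (8 + 0.5) * 1.055e-34 * 8.9724e+13
= 8.5 * 9.4659e-21
= 8.0460e-20 J
= 0.5022 eV

0.5022


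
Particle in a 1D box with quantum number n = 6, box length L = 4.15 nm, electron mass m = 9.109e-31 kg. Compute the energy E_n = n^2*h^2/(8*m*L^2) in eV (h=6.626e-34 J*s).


E = n^2 * h^2 / (8 * m * L^2)
= 6^2 * (6.626e-34)^2 / (8 * 9.109e-31 * (4.15e-9)^2)
= 36 * 4.3904e-67 / (8 * 9.109e-31 * 1.7223e-17)
= 1.2594e-19 J
= 0.7861 eV

0.7861


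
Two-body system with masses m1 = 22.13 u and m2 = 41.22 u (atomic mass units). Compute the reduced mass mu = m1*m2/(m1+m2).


mu = m1 * m2 / (m1 + m2)
= 22.13 * 41.22 / (22.13 + 41.22)
= 912.1986 / 63.35
= 14.3993 u

14.3993


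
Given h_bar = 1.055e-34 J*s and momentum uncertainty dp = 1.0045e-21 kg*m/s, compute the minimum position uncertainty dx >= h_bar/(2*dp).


dx = h_bar / (2 * dp)
= 1.055e-34 / (2 * 1.0045e-21)
= 1.055e-34 / 2.0090e-21
= 5.2514e-14 m

5.2514e-14


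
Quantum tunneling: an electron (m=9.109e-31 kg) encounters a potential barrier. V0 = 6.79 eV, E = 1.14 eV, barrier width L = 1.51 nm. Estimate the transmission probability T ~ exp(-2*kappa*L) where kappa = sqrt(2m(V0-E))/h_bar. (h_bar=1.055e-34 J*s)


V0 - E = 5.65 eV = 9.0513e-19 J
kappa = sqrt(2 * m * (V0-E)) / h_bar
= sqrt(2 * 9.109e-31 * 9.0513e-19) / 1.055e-34
= 1.2172e+10 /m
2*kappa*L = 2 * 1.2172e+10 * 1.51e-9
= 36.7587
T = exp(-36.7587) = 1.086159e-16

1.086159e-16


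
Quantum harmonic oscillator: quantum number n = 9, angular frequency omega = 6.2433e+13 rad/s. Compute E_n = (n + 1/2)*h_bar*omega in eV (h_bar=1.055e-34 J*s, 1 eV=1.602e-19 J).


E = (n + 1/2) * h_bar * omega
= (9 + 0.5) * 1.055e-34 * 6.2433e+13
= 9.5 * 6.5867e-21
= 6.2573e-20 J
= 0.3906 eV

0.3906


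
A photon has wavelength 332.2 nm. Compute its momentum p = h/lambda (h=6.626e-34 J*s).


p = h / lambda
= 6.626e-34 / (332.2e-9)
= 6.626e-34 / 3.3220e-07
= 1.9946e-27 kg*m/s

1.9946e-27


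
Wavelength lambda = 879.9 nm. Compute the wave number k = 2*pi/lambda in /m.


k = 2 * pi / lambda
= 6.2832 / (879.9e-9)
= 6.2832 / 8.7990e-07
= 7.1408e+06 /m

7.1408e+06


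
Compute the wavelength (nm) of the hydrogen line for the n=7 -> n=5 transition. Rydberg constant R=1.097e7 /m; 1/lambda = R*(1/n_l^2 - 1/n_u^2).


1/lambda = R * (1/n_l^2 - 1/n_u^2)
= 1.097e7 * (1/5^2 - 1/7^2)
= 1.097e7 * (0.04 - 0.020408)
= 1.097e7 * 0.019592
= 2.1492e+05 /m
lambda = 1 / 2.1492e+05 = 4652.8411 nm

4652.8411


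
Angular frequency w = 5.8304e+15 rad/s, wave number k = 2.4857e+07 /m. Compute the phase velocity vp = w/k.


vp = w / k
= 5.8304e+15 / 2.4857e+07
= 2.3456e+08 m/s

2.3456e+08


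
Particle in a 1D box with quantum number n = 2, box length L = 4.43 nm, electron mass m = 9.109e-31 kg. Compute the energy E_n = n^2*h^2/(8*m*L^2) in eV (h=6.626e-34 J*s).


E = n^2 * h^2 / (8 * m * L^2)
= 2^2 * (6.626e-34)^2 / (8 * 9.109e-31 * (4.43e-9)^2)
= 4 * 4.3904e-67 / (8 * 9.109e-31 * 1.9625e-17)
= 1.2280e-20 J
= 0.0767 eV

0.0767


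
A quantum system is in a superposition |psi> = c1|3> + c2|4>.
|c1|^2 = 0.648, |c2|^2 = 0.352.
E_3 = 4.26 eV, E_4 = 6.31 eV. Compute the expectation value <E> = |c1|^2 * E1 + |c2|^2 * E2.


<E> = |c1|^2 * E1 + |c2|^2 * E2
= 0.648 * 4.26 + 0.352 * 6.31
= 2.7605 + 2.2211
= 4.9816 eV

4.9816


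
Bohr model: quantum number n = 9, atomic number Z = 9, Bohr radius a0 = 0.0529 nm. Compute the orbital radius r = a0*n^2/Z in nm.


r = a0 * n^2 / Z
= 0.0529 * 9^2 / 9
= 0.0529 * 81 / 9
= 0.4761 nm

0.4761


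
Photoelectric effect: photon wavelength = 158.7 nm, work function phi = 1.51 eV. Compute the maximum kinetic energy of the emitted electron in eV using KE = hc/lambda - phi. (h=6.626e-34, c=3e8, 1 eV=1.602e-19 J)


E_photon = hc / lambda
= (6.626e-34)(3e8) / (158.7e-9)
= 1.2526e-18 J
= 7.8187 eV
KE = E_photon - phi
= 7.8187 - 1.51
= 6.3087 eV

6.3087


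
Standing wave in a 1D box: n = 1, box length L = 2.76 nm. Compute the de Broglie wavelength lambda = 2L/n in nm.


lambda = 2L / n
= 2 * 2.76 / 1
= 5.52 / 1
= 5.52 nm

5.52


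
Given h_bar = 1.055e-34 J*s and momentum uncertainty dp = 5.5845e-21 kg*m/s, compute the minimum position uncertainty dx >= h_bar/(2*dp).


dx = h_bar / (2 * dp)
= 1.055e-34 / (2 * 5.5845e-21)
= 1.055e-34 / 1.1169e-20
= 9.4458e-15 m

9.4458e-15


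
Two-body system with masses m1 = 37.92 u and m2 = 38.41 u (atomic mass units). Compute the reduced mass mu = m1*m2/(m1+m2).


mu = m1 * m2 / (m1 + m2)
= 37.92 * 38.41 / (37.92 + 38.41)
= 1456.5072 / 76.33
= 19.0817 u

19.0817


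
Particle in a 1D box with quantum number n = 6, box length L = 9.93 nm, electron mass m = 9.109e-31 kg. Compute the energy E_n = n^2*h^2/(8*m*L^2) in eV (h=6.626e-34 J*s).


E = n^2 * h^2 / (8 * m * L^2)
= 6^2 * (6.626e-34)^2 / (8 * 9.109e-31 * (9.93e-9)^2)
= 36 * 4.3904e-67 / (8 * 9.109e-31 * 9.8605e-17)
= 2.1996e-20 J
= 0.1373 eV

0.1373


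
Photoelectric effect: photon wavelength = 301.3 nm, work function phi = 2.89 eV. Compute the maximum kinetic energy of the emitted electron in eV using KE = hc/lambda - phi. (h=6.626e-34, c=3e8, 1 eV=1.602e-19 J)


E_photon = hc / lambda
= (6.626e-34)(3e8) / (301.3e-9)
= 6.5974e-19 J
= 4.1182 eV
KE = E_photon - phi
= 4.1182 - 2.89
= 1.2282 eV

1.2282


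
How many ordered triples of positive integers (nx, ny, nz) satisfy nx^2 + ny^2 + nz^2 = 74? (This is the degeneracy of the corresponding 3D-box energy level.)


Enumerate all (nx, ny, nz) with nx^2 + ny^2 + nz^2 = 74:
(1,3,8)
(1,8,3)
(3,1,8)
(3,4,7)
(3,7,4)
(3,8,1)
(4,3,7)
(4,7,3)
(7,3,4)
(7,4,3)
(8,1,3)
(8,3,1)
Total degeneracy = 12

12


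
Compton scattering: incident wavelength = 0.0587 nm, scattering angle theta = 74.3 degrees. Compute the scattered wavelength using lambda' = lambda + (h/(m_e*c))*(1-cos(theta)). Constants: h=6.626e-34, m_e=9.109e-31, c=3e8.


Compton wavelength: h/(m_e*c) = 2.4247e-12 m
d_lambda = 2.4247e-12 * (1 - cos(74.3 deg))
= 2.4247e-12 * 0.7294
= 1.7686e-12 m = 0.001769 nm
lambda' = 0.0587 + 0.001769
= 0.060469 nm

0.060469


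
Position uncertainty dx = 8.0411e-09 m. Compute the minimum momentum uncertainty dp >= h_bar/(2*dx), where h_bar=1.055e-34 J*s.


dp = h_bar / (2 * dx)
= 1.055e-34 / (2 * 8.0411e-09)
= 1.055e-34 / 1.6082e-08
= 6.5600e-27 kg*m/s

6.5600e-27


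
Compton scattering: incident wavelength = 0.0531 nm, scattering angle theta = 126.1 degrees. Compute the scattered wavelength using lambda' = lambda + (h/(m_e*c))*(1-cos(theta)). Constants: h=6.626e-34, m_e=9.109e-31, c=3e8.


Compton wavelength: h/(m_e*c) = 2.4247e-12 m
d_lambda = 2.4247e-12 * (1 - cos(126.1 deg))
= 2.4247e-12 * 1.589196
= 3.8533e-12 m = 0.003853 nm
lambda' = 0.0531 + 0.003853
= 0.056953 nm

0.056953


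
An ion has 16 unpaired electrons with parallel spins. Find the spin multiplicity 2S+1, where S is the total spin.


Total spin S = N * (1/2) = 16 * 0.5 = 8.0
Spin multiplicity = 2S + 1
= 2 * 8.0 + 1
= 17

17


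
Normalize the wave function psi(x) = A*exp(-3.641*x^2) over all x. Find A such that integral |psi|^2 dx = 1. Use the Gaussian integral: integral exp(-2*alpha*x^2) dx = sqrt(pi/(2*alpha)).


integral |psi|^2 dx = A^2 * sqrt(pi/(2*alpha)) = 1
A^2 = sqrt(2*alpha/pi)
= sqrt(2 * 3.641 / pi)
= 1.522476
A = sqrt(1.522476)
= 1.2339

1.2339


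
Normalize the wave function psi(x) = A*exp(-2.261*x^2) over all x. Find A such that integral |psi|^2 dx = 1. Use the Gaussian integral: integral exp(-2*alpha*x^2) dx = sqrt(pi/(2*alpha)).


integral |psi|^2 dx = A^2 * sqrt(pi/(2*alpha)) = 1
A^2 = sqrt(2*alpha/pi)
= sqrt(2 * 2.261 / pi)
= 1.199749
A = sqrt(1.199749)
= 1.0953

1.0953


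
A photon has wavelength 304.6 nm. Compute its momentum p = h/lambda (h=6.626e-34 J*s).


p = h / lambda
= 6.626e-34 / (304.6e-9)
= 6.626e-34 / 3.0460e-07
= 2.1753e-27 kg*m/s

2.1753e-27


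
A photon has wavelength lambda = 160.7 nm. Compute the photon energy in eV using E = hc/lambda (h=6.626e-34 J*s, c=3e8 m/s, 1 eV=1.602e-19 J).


E = hc / lambda
= (6.626e-34)(3e8) / (160.7e-9)
= 1.9878e-25 / 1.6070e-07
= 1.2370e-18 J
Converting to eV: 1.2370e-18 / 1.602e-19
= 7.7214 eV

7.7214


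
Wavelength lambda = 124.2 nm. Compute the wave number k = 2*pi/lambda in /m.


k = 2 * pi / lambda
= 6.2832 / (124.2e-9)
= 6.2832 / 1.2420e-07
= 5.0589e+07 /m

5.0589e+07


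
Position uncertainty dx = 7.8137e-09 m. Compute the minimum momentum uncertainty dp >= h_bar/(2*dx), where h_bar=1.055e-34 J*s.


dp = h_bar / (2 * dx)
= 1.055e-34 / (2 * 7.8137e-09)
= 1.055e-34 / 1.5627e-08
= 6.7510e-27 kg*m/s

6.7510e-27


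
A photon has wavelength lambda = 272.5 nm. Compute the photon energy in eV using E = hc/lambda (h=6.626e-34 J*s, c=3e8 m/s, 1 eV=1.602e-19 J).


E = hc / lambda
= (6.626e-34)(3e8) / (272.5e-9)
= 1.9878e-25 / 2.7250e-07
= 7.2947e-19 J
Converting to eV: 7.2947e-19 / 1.602e-19
= 4.5535 eV

4.5535


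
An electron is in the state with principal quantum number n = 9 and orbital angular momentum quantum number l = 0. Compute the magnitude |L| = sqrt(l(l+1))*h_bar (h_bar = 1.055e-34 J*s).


L = sqrt(l*(l+1)) * h_bar
= sqrt(0 * 1) * 1.055e-34
= sqrt(0) * 1.055e-34
= 0.0 * 1.055e-34
= 0.0000e+00 J*s

0.0000e+00


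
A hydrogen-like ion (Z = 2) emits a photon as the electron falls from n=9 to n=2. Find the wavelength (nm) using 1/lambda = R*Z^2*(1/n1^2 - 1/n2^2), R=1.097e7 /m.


1/lambda = R * Z^2 * (1/n1^2 - 1/n2^2)
= 1.097e7 * 2^2 * (1/2^2 - 1/9^2)
= 1.097e7 * 4 * (0.25 - 0.012346)
= 1.0428e+07 /m
lambda = 1 / 1.0428e+07
= 95.8932 nm

95.8932


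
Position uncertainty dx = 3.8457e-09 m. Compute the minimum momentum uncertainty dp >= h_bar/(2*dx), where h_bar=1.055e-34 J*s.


dp = h_bar / (2 * dx)
= 1.055e-34 / (2 * 3.8457e-09)
= 1.055e-34 / 7.6914e-09
= 1.3717e-26 kg*m/s

1.3717e-26


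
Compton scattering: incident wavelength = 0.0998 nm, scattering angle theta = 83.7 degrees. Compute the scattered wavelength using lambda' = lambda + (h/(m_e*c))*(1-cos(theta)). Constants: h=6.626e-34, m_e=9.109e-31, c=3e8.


Compton wavelength: h/(m_e*c) = 2.4247e-12 m
d_lambda = 2.4247e-12 * (1 - cos(83.7 deg))
= 2.4247e-12 * 0.890266
= 2.1586e-12 m = 0.002159 nm
lambda' = 0.0998 + 0.002159
= 0.101959 nm

0.101959


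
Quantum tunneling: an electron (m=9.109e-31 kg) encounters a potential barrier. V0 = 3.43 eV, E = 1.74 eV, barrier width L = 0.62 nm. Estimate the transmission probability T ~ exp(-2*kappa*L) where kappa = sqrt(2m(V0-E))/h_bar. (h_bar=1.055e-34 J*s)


V0 - E = 1.69 eV = 2.7074e-19 J
kappa = sqrt(2 * m * (V0-E)) / h_bar
= sqrt(2 * 9.109e-31 * 2.7074e-19) / 1.055e-34
= 6.6569e+09 /m
2*kappa*L = 2 * 6.6569e+09 * 0.62e-9
= 8.2546
T = exp(-8.2546) = 2.600687e-04

2.600687e-04


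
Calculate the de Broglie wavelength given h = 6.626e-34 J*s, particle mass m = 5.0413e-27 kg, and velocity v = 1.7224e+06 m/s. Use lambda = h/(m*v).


lambda = h / (m * v)
= 6.626e-34 / (5.0413e-27 * 1.7224e+06)
= 6.626e-34 / 8.6831e-21
= 7.6309e-14 m

7.6309e-14


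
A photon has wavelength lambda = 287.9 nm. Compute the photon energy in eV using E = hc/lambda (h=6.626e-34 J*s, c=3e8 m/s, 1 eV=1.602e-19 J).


E = hc / lambda
= (6.626e-34)(3e8) / (287.9e-9)
= 1.9878e-25 / 2.8790e-07
= 6.9045e-19 J
Converting to eV: 6.9045e-19 / 1.602e-19
= 4.3099 eV

4.3099


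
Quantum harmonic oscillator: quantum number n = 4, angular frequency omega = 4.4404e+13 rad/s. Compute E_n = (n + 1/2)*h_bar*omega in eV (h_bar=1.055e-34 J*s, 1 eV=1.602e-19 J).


E = (n + 1/2) * h_bar * omega
= (4 + 0.5) * 1.055e-34 * 4.4404e+13
= 4.5 * 4.6846e-21
= 2.1081e-20 J
= 0.1316 eV

0.1316


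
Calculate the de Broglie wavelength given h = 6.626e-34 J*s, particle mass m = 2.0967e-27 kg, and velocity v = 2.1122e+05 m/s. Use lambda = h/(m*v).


lambda = h / (m * v)
= 6.626e-34 / (2.0967e-27 * 2.1122e+05)
= 6.626e-34 / 4.4286e-22
= 1.4962e-12 m

1.4962e-12


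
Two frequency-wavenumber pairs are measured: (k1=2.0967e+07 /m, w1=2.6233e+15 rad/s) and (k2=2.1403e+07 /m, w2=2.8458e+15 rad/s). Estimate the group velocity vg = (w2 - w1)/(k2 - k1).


vg = (w2 - w1) / (k2 - k1)
= (2.8458e+15 - 2.6233e+15) / (2.1403e+07 - 2.0967e+07)
= 2.2250e+14 / 4.3600e+05
= 5.1032e+08 m/s

5.1032e+08


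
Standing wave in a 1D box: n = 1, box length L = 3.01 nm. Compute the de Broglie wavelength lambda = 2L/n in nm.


lambda = 2L / n
= 2 * 3.01 / 1
= 6.02 / 1
= 6.02 nm

6.02


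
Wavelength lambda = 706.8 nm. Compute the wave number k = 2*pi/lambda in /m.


k = 2 * pi / lambda
= 6.2832 / (706.8e-9)
= 6.2832 / 7.0680e-07
= 8.8896e+06 /m

8.8896e+06


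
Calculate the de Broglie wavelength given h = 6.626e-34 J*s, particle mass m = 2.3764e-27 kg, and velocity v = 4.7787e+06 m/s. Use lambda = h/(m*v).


lambda = h / (m * v)
= 6.626e-34 / (2.3764e-27 * 4.7787e+06)
= 6.626e-34 / 1.1356e-20
= 5.8347e-14 m

5.8347e-14


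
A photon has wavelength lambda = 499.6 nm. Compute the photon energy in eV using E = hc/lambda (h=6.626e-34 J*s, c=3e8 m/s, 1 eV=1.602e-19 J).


E = hc / lambda
= (6.626e-34)(3e8) / (499.6e-9)
= 1.9878e-25 / 4.9960e-07
= 3.9788e-19 J
Converting to eV: 3.9788e-19 / 1.602e-19
= 2.4836 eV

2.4836


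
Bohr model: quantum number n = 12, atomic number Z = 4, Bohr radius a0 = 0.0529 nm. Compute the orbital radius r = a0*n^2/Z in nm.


r = a0 * n^2 / Z
= 0.0529 * 12^2 / 4
= 0.0529 * 144 / 4
= 1.9044 nm

1.9044


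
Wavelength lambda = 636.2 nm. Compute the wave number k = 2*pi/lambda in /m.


k = 2 * pi / lambda
= 6.2832 / (636.2e-9)
= 6.2832 / 6.3620e-07
= 9.8761e+06 /m

9.8761e+06


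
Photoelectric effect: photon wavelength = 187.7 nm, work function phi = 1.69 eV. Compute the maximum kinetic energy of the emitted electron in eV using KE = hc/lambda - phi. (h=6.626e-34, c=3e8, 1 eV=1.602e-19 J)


E_photon = hc / lambda
= (6.626e-34)(3e8) / (187.7e-9)
= 1.0590e-18 J
= 6.6107 eV
KE = E_photon - phi
= 6.6107 - 1.69
= 4.9207 eV

4.9207


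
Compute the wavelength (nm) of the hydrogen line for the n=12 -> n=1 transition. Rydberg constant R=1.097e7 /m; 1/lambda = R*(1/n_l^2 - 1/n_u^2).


1/lambda = R * (1/n_l^2 - 1/n_u^2)
= 1.097e7 * (1/1^2 - 1/12^2)
= 1.097e7 * (1.0 - 0.006944)
= 1.097e7 * 0.993056
= 1.0894e+07 /m
lambda = 1 / 1.0894e+07 = 91.7952 nm

91.7952


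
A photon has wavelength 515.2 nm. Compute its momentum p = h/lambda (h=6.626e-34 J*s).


p = h / lambda
= 6.626e-34 / (515.2e-9)
= 6.626e-34 / 5.1520e-07
= 1.2861e-27 kg*m/s

1.2861e-27


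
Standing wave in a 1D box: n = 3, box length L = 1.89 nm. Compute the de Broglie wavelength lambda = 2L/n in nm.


lambda = 2L / n
= 2 * 1.89 / 3
= 3.78 / 3
= 1.26 nm

1.26


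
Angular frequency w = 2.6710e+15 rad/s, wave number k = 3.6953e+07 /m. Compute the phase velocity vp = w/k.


vp = w / k
= 2.6710e+15 / 3.6953e+07
= 7.2281e+07 m/s

7.2281e+07


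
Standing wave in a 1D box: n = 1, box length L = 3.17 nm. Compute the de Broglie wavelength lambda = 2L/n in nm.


lambda = 2L / n
= 2 * 3.17 / 1
= 6.34 / 1
= 6.34 nm

6.34


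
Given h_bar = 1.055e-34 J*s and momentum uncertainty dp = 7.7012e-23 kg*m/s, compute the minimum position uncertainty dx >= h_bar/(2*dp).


dx = h_bar / (2 * dp)
= 1.055e-34 / (2 * 7.7012e-23)
= 1.055e-34 / 1.5402e-22
= 6.8496e-13 m

6.8496e-13


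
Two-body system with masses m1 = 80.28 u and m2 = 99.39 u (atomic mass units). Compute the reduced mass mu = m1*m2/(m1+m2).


mu = m1 * m2 / (m1 + m2)
= 80.28 * 99.39 / (80.28 + 99.39)
= 7979.0292 / 179.67
= 44.4094 u

44.4094


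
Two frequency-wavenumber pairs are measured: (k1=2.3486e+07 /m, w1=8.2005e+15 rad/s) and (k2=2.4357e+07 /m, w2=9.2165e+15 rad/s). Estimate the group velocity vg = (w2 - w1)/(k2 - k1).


vg = (w2 - w1) / (k2 - k1)
= (9.2165e+15 - 8.2005e+15) / (2.4357e+07 - 2.3486e+07)
= 1.0160e+15 / 8.7100e+05
= 1.1665e+09 m/s

1.1665e+09


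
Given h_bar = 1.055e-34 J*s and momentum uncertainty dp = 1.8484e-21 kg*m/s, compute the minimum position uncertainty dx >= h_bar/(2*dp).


dx = h_bar / (2 * dp)
= 1.055e-34 / (2 * 1.8484e-21)
= 1.055e-34 / 3.6968e-21
= 2.8538e-14 m

2.8538e-14


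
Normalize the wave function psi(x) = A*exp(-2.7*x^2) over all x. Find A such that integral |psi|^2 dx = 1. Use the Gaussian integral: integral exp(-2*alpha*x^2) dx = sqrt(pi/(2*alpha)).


integral |psi|^2 dx = A^2 * sqrt(pi/(2*alpha)) = 1
A^2 = sqrt(2*alpha/pi)
= sqrt(2 * 2.7 / pi)
= 1.311058
A = sqrt(1.311058)
= 1.145

1.145


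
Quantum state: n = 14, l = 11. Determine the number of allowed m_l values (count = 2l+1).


m_l ranges from -l to +l in integer steps
So m_l goes from -11 to +11
Count = 2l + 1 = 2*11 + 1
= 23

23


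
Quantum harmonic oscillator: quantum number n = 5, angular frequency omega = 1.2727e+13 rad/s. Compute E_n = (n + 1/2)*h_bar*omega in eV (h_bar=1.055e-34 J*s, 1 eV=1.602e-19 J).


E = (n + 1/2) * h_bar * omega
= (5 + 0.5) * 1.055e-34 * 1.2727e+13
= 5.5 * 1.3427e-21
= 7.3848e-21 J
= 0.0461 eV

0.0461


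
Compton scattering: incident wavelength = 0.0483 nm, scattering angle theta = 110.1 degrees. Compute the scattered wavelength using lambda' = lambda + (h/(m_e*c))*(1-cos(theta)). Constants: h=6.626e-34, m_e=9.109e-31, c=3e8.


Compton wavelength: h/(m_e*c) = 2.4247e-12 m
d_lambda = 2.4247e-12 * (1 - cos(110.1 deg))
= 2.4247e-12 * 1.34366
= 3.2580e-12 m = 0.003258 nm
lambda' = 0.0483 + 0.003258
= 0.051558 nm

0.051558


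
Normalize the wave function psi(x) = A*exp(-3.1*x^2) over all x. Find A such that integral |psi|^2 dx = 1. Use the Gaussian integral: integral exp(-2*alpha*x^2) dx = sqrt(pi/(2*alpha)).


integral |psi|^2 dx = A^2 * sqrt(pi/(2*alpha)) = 1
A^2 = sqrt(2*alpha/pi)
= sqrt(2 * 3.1 / pi)
= 1.404821
A = sqrt(1.404821)
= 1.1853

1.1853


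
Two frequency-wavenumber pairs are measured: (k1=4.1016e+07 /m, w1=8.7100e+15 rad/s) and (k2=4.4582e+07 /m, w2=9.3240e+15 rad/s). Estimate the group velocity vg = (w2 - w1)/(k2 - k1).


vg = (w2 - w1) / (k2 - k1)
= (9.3240e+15 - 8.7100e+15) / (4.4582e+07 - 4.1016e+07)
= 6.1400e+14 / 3.5660e+06
= 1.7218e+08 m/s

1.7218e+08


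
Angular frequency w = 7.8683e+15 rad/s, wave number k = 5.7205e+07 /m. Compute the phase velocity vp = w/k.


vp = w / k
= 7.8683e+15 / 5.7205e+07
= 1.3755e+08 m/s

1.3755e+08


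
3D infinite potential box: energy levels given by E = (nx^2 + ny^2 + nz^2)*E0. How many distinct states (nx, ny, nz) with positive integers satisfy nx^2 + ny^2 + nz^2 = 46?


Enumerate all (nx, ny, nz) with nx^2 + ny^2 + nz^2 = 46:
(1,3,6)
(1,6,3)
(3,1,6)
(3,6,1)
(6,1,3)
(6,3,1)
Total degeneracy = 6

6


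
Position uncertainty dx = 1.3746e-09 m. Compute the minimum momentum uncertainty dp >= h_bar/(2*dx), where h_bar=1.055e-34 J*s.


dp = h_bar / (2 * dx)
= 1.055e-34 / (2 * 1.3746e-09)
= 1.055e-34 / 2.7492e-09
= 3.8375e-26 kg*m/s

3.8375e-26


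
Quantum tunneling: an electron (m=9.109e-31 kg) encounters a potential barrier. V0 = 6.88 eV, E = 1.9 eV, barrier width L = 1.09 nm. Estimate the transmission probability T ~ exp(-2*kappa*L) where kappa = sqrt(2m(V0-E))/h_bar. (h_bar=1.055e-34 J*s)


V0 - E = 4.98 eV = 7.9780e-19 J
kappa = sqrt(2 * m * (V0-E)) / h_bar
= sqrt(2 * 9.109e-31 * 7.9780e-19) / 1.055e-34
= 1.1427e+10 /m
2*kappa*L = 2 * 1.1427e+10 * 1.09e-9
= 24.9115
T = exp(-24.9115) = 1.517268e-11

1.517268e-11


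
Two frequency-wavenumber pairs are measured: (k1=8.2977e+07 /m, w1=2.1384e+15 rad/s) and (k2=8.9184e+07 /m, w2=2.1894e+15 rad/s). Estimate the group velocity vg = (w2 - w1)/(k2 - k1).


vg = (w2 - w1) / (k2 - k1)
= (2.1894e+15 - 2.1384e+15) / (8.9184e+07 - 8.2977e+07)
= 5.1000e+13 / 6.2070e+06
= 8.2165e+06 m/s

8.2165e+06


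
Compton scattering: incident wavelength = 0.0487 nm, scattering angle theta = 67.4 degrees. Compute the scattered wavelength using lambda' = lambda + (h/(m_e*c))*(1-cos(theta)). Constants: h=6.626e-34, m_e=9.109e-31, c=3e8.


Compton wavelength: h/(m_e*c) = 2.4247e-12 m
d_lambda = 2.4247e-12 * (1 - cos(67.4 deg))
= 2.4247e-12 * 0.615705
= 1.4929e-12 m = 0.001493 nm
lambda' = 0.0487 + 0.001493
= 0.050193 nm

0.050193


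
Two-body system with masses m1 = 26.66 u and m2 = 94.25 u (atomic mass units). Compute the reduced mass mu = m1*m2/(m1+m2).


mu = m1 * m2 / (m1 + m2)
= 26.66 * 94.25 / (26.66 + 94.25)
= 2512.705 / 120.91
= 20.7816 u

20.7816


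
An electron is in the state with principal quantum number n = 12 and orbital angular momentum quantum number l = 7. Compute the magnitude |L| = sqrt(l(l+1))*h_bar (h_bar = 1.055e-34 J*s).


L = sqrt(l*(l+1)) * h_bar
= sqrt(7 * 8) * 1.055e-34
= sqrt(56) * 1.055e-34
= 7.4833 * 1.055e-34
= 7.8949e-34 J*s

7.8949e-34


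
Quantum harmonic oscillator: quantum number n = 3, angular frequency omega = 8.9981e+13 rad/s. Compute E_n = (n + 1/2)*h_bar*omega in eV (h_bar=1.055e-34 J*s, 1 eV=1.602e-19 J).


E = (n + 1/2) * h_bar * omega
= (3 + 0.5) * 1.055e-34 * 8.9981e+13
= 3.5 * 9.4930e-21
= 3.3225e-20 J
= 0.2074 eV

0.2074


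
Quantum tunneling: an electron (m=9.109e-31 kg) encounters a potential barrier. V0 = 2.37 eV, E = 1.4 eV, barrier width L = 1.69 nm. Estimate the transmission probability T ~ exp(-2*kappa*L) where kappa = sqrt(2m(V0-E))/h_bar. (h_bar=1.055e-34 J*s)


V0 - E = 0.97 eV = 1.5539e-19 J
kappa = sqrt(2 * m * (V0-E)) / h_bar
= sqrt(2 * 9.109e-31 * 1.5539e-19) / 1.055e-34
= 5.0433e+09 /m
2*kappa*L = 2 * 5.0433e+09 * 1.69e-9
= 17.0464
T = exp(-17.0464) = 3.952382e-08

3.952382e-08


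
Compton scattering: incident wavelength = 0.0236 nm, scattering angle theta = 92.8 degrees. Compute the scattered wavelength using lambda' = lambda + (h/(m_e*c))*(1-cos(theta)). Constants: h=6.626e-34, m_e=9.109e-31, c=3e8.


Compton wavelength: h/(m_e*c) = 2.4247e-12 m
d_lambda = 2.4247e-12 * (1 - cos(92.8 deg))
= 2.4247e-12 * 1.04885
= 2.5432e-12 m = 0.002543 nm
lambda' = 0.0236 + 0.002543
= 0.026143 nm

0.026143


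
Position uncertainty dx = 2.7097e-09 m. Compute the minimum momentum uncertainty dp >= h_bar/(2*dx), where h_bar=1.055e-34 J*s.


dp = h_bar / (2 * dx)
= 1.055e-34 / (2 * 2.7097e-09)
= 1.055e-34 / 5.4194e-09
= 1.9467e-26 kg*m/s

1.9467e-26


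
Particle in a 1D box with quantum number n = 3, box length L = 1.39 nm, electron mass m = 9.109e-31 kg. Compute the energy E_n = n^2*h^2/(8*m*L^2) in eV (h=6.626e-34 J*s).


E = n^2 * h^2 / (8 * m * L^2)
= 3^2 * (6.626e-34)^2 / (8 * 9.109e-31 * (1.39e-9)^2)
= 9 * 4.3904e-67 / (8 * 9.109e-31 * 1.9321e-18)
= 2.8064e-19 J
= 1.7518 eV

1.7518


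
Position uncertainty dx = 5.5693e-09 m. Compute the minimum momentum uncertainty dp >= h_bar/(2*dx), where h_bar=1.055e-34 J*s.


dp = h_bar / (2 * dx)
= 1.055e-34 / (2 * 5.5693e-09)
= 1.055e-34 / 1.1139e-08
= 9.4716e-27 kg*m/s

9.4716e-27


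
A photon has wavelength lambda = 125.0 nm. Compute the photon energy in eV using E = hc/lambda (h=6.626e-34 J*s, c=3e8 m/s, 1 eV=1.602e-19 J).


E = hc / lambda
= (6.626e-34)(3e8) / (125.0e-9)
= 1.9878e-25 / 1.2500e-07
= 1.5902e-18 J
Converting to eV: 1.5902e-18 / 1.602e-19
= 9.9266 eV

9.9266


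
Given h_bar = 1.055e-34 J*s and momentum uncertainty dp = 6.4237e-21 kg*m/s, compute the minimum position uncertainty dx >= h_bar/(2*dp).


dx = h_bar / (2 * dp)
= 1.055e-34 / (2 * 6.4237e-21)
= 1.055e-34 / 1.2847e-20
= 8.2118e-15 m

8.2118e-15


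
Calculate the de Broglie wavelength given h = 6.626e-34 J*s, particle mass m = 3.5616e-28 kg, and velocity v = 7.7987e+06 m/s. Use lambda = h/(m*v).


lambda = h / (m * v)
= 6.626e-34 / (3.5616e-28 * 7.7987e+06)
= 6.626e-34 / 2.7776e-21
= 2.3855e-13 m

2.3855e-13


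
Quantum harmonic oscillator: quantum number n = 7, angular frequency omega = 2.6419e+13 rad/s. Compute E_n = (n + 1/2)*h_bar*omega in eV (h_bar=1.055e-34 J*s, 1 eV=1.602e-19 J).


E = (n + 1/2) * h_bar * omega
= (7 + 0.5) * 1.055e-34 * 2.6419e+13
= 7.5 * 2.7872e-21
= 2.0904e-20 J
= 0.1305 eV

0.1305


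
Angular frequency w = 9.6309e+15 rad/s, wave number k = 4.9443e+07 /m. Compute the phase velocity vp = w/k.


vp = w / k
= 9.6309e+15 / 4.9443e+07
= 1.9479e+08 m/s

1.9479e+08


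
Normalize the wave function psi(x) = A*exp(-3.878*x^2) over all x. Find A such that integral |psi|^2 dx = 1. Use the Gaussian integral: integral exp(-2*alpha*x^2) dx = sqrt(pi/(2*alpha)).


integral |psi|^2 dx = A^2 * sqrt(pi/(2*alpha)) = 1
A^2 = sqrt(2*alpha/pi)
= sqrt(2 * 3.878 / pi)
= 1.571245
A = sqrt(1.571245)
= 1.2535

1.2535


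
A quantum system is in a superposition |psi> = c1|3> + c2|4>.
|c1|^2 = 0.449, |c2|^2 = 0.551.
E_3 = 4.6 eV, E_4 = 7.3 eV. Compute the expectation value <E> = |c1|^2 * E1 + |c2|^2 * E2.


<E> = |c1|^2 * E1 + |c2|^2 * E2
= 0.449 * 4.6 + 0.551 * 7.3
= 2.0654 + 4.0223
= 6.0877 eV

6.0877


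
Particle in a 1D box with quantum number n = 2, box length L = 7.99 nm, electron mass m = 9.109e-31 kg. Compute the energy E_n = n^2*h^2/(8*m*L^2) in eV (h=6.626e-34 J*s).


E = n^2 * h^2 / (8 * m * L^2)
= 2^2 * (6.626e-34)^2 / (8 * 9.109e-31 * (7.99e-9)^2)
= 4 * 4.3904e-67 / (8 * 9.109e-31 * 6.3840e-17)
= 3.7749e-21 J
= 0.0236 eV

0.0236


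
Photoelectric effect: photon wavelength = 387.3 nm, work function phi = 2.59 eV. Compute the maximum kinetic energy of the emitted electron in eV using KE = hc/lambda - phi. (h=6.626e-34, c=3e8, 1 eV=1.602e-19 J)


E_photon = hc / lambda
= (6.626e-34)(3e8) / (387.3e-9)
= 5.1325e-19 J
= 3.2038 eV
KE = E_photon - phi
= 3.2038 - 2.59
= 0.6138 eV

0.6138


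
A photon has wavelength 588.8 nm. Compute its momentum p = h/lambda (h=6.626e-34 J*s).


p = h / lambda
= 6.626e-34 / (588.8e-9)
= 6.626e-34 / 5.8880e-07
= 1.1253e-27 kg*m/s

1.1253e-27


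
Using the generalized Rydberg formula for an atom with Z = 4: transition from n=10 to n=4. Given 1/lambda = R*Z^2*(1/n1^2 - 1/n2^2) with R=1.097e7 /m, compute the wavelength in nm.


1/lambda = R * Z^2 * (1/n1^2 - 1/n2^2)
= 1.097e7 * 4^2 * (1/4^2 - 1/10^2)
= 1.097e7 * 16 * (0.0625 - 0.01)
= 9.2148e+06 /m
lambda = 1 / 9.2148e+06
= 108.5211 nm

108.5211


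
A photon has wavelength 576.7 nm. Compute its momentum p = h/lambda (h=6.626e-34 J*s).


p = h / lambda
= 6.626e-34 / (576.7e-9)
= 6.626e-34 / 5.7670e-07
= 1.1490e-27 kg*m/s

1.1490e-27


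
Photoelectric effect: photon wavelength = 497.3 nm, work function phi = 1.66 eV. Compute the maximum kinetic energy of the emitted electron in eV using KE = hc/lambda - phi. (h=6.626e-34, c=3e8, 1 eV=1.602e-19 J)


E_photon = hc / lambda
= (6.626e-34)(3e8) / (497.3e-9)
= 3.9972e-19 J
= 2.4951 eV
KE = E_photon - phi
= 2.4951 - 1.66
= 0.8351 eV

0.8351


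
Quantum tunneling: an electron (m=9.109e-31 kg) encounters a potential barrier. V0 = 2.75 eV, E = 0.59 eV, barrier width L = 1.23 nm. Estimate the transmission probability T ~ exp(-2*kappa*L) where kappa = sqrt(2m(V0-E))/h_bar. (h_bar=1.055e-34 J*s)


V0 - E = 2.16 eV = 3.4603e-19 J
kappa = sqrt(2 * m * (V0-E)) / h_bar
= sqrt(2 * 9.109e-31 * 3.4603e-19) / 1.055e-34
= 7.5259e+09 /m
2*kappa*L = 2 * 7.5259e+09 * 1.23e-9
= 18.5136
T = exp(-18.5136) = 9.112573e-09

9.112573e-09


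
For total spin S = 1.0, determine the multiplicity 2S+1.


Spin multiplicity = 2S + 1
= 2 * 1.0 + 1
= 2.0 + 1
= 3

3


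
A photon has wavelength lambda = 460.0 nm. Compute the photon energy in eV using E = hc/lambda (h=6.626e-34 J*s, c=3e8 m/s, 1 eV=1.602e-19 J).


E = hc / lambda
= (6.626e-34)(3e8) / (460.0e-9)
= 1.9878e-25 / 4.6000e-07
= 4.3213e-19 J
Converting to eV: 4.3213e-19 / 1.602e-19
= 2.6974 eV

2.6974


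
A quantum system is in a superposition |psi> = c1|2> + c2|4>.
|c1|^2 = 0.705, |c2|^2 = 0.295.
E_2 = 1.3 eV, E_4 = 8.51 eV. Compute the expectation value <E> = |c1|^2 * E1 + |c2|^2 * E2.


<E> = |c1|^2 * E1 + |c2|^2 * E2
= 0.705 * 1.3 + 0.295 * 8.51
= 0.9165 + 2.5104
= 3.4269 eV

3.4269


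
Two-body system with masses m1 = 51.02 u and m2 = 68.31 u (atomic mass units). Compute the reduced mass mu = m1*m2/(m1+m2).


mu = m1 * m2 / (m1 + m2)
= 51.02 * 68.31 / (51.02 + 68.31)
= 3485.1762 / 119.33
= 29.2062 u

29.2062


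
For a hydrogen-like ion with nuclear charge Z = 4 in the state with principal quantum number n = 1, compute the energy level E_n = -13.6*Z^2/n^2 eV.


E_n = -13.6 * Z^2 / n^2
= -13.6 * 4^2 / 1^2
= -13.6 * 16 / 1
= -217.6 eV

-217.6


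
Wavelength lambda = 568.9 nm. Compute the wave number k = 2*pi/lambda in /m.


k = 2 * pi / lambda
= 6.2832 / (568.9e-9)
= 6.2832 / 5.6890e-07
= 1.1044e+07 /m

1.1044e+07


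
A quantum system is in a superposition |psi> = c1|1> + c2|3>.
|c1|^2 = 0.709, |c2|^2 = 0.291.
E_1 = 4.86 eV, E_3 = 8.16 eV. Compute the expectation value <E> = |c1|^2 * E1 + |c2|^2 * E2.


<E> = |c1|^2 * E1 + |c2|^2 * E2
= 0.709 * 4.86 + 0.291 * 8.16
= 3.4457 + 2.3746
= 5.8203 eV

5.8203


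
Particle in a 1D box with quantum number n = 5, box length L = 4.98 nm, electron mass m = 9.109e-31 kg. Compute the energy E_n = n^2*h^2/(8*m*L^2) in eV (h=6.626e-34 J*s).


E = n^2 * h^2 / (8 * m * L^2)
= 5^2 * (6.626e-34)^2 / (8 * 9.109e-31 * (4.98e-9)^2)
= 25 * 4.3904e-67 / (8 * 9.109e-31 * 2.4800e-17)
= 6.0733e-20 J
= 0.3791 eV

0.3791


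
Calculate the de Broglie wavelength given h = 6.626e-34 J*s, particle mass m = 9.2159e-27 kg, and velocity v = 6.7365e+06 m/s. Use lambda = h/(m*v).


lambda = h / (m * v)
= 6.626e-34 / (9.2159e-27 * 6.7365e+06)
= 6.626e-34 / 6.2083e-20
= 1.0673e-14 m

1.0673e-14


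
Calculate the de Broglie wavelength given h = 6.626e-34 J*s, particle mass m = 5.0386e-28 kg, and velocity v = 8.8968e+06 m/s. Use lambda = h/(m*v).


lambda = h / (m * v)
= 6.626e-34 / (5.0386e-28 * 8.8968e+06)
= 6.626e-34 / 4.4827e-21
= 1.4781e-13 m

1.4781e-13


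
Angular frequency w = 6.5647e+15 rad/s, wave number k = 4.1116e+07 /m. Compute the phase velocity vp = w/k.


vp = w / k
= 6.5647e+15 / 4.1116e+07
= 1.5966e+08 m/s

1.5966e+08


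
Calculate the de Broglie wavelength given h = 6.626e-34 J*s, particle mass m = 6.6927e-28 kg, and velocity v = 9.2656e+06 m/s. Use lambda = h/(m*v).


lambda = h / (m * v)
= 6.626e-34 / (6.6927e-28 * 9.2656e+06)
= 6.626e-34 / 6.2012e-21
= 1.0685e-13 m

1.0685e-13


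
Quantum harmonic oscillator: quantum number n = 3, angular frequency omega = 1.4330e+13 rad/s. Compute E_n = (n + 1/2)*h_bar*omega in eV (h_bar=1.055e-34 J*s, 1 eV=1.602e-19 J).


E = (n + 1/2) * h_bar * omega
= (3 + 0.5) * 1.055e-34 * 1.4330e+13
= 3.5 * 1.5118e-21
= 5.2914e-21 J
= 0.033 eV

0.033


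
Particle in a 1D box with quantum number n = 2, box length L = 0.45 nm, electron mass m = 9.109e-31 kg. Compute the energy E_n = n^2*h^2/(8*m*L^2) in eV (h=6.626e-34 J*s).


E = n^2 * h^2 / (8 * m * L^2)
= 2^2 * (6.626e-34)^2 / (8 * 9.109e-31 * (0.45e-9)^2)
= 4 * 4.3904e-67 / (8 * 9.109e-31 * 2.0250e-19)
= 1.1901e-18 J
= 7.4287 eV

7.4287


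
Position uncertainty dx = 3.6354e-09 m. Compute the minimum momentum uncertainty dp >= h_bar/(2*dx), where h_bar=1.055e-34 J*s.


dp = h_bar / (2 * dx)
= 1.055e-34 / (2 * 3.6354e-09)
= 1.055e-34 / 7.2708e-09
= 1.4510e-26 kg*m/s

1.4510e-26


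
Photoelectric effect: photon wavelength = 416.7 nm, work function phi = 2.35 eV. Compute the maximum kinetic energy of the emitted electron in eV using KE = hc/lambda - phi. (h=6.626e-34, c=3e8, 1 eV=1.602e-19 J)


E_photon = hc / lambda
= (6.626e-34)(3e8) / (416.7e-9)
= 4.7703e-19 J
= 2.9777 eV
KE = E_photon - phi
= 2.9777 - 2.35
= 0.6277 eV

0.6277


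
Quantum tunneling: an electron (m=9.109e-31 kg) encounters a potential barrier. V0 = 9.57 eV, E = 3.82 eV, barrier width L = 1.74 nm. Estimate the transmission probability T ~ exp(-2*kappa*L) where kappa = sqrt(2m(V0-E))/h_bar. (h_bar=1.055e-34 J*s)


V0 - E = 5.75 eV = 9.2115e-19 J
kappa = sqrt(2 * m * (V0-E)) / h_bar
= sqrt(2 * 9.109e-31 * 9.2115e-19) / 1.055e-34
= 1.2279e+10 /m
2*kappa*L = 2 * 1.2279e+10 * 1.74e-9
= 42.7309
T = exp(-42.7309) = 2.768180e-19

2.768180e-19


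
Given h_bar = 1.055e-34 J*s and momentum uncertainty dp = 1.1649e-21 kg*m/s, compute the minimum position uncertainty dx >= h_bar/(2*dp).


dx = h_bar / (2 * dp)
= 1.055e-34 / (2 * 1.1649e-21)
= 1.055e-34 / 2.3298e-21
= 4.5283e-14 m

4.5283e-14


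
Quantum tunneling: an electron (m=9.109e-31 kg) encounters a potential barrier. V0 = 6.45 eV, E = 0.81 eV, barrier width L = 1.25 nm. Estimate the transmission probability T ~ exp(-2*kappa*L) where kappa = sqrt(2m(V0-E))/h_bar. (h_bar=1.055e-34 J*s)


V0 - E = 5.64 eV = 9.0353e-19 J
kappa = sqrt(2 * m * (V0-E)) / h_bar
= sqrt(2 * 9.109e-31 * 9.0353e-19) / 1.055e-34
= 1.2161e+10 /m
2*kappa*L = 2 * 1.2161e+10 * 1.25e-9
= 30.4025
T = exp(-30.4025) = 6.257199e-14

6.257199e-14


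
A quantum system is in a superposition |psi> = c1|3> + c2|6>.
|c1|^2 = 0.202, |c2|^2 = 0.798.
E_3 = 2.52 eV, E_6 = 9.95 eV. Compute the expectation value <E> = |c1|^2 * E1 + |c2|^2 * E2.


<E> = |c1|^2 * E1 + |c2|^2 * E2
= 0.202 * 2.52 + 0.798 * 9.95
= 0.509 + 7.9401
= 8.4491 eV

8.4491


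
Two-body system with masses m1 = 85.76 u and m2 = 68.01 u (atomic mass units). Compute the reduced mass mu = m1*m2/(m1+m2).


mu = m1 * m2 / (m1 + m2)
= 85.76 * 68.01 / (85.76 + 68.01)
= 5832.5376 / 153.77
= 37.9303 u

37.9303


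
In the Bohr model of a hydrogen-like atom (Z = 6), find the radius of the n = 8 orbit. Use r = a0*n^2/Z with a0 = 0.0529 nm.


r = a0 * n^2 / Z
= 0.0529 * 8^2 / 6
= 0.0529 * 64 / 6
= 0.5643 nm

0.5643


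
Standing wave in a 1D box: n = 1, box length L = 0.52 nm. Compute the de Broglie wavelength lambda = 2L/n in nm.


lambda = 2L / n
= 2 * 0.52 / 1
= 1.04 / 1
= 1.04 nm

1.04


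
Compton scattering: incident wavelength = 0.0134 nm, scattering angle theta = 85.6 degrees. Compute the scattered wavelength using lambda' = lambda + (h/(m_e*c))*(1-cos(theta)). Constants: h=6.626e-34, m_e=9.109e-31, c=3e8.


Compton wavelength: h/(m_e*c) = 2.4247e-12 m
d_lambda = 2.4247e-12 * (1 - cos(85.6 deg))
= 2.4247e-12 * 0.923281
= 2.2387e-12 m = 0.002239 nm
lambda' = 0.0134 + 0.002239
= 0.015639 nm

0.015639


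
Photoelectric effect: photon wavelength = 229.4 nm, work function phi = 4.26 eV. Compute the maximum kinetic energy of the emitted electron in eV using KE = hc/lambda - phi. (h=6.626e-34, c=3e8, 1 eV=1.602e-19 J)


E_photon = hc / lambda
= (6.626e-34)(3e8) / (229.4e-9)
= 8.6652e-19 J
= 5.409 eV
KE = E_photon - phi
= 5.409 - 4.26
= 1.149 eV

1.149


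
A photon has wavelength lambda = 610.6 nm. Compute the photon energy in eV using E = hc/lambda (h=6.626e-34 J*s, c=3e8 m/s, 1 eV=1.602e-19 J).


E = hc / lambda
= (6.626e-34)(3e8) / (610.6e-9)
= 1.9878e-25 / 6.1060e-07
= 3.2555e-19 J
Converting to eV: 3.2555e-19 / 1.602e-19
= 2.0321 eV

2.0321


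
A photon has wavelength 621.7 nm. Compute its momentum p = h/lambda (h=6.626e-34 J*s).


p = h / lambda
= 6.626e-34 / (621.7e-9)
= 6.626e-34 / 6.2170e-07
= 1.0658e-27 kg*m/s

1.0658e-27


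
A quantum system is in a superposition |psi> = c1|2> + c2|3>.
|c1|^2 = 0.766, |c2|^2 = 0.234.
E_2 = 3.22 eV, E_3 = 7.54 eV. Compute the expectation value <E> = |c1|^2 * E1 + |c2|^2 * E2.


<E> = |c1|^2 * E1 + |c2|^2 * E2
= 0.766 * 3.22 + 0.234 * 7.54
= 2.4665 + 1.7644
= 4.2309 eV

4.2309


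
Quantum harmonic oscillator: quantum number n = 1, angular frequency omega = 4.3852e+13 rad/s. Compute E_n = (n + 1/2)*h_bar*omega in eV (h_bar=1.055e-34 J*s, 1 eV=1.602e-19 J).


E = (n + 1/2) * h_bar * omega
= (1 + 0.5) * 1.055e-34 * 4.3852e+13
= 1.5 * 4.6264e-21
= 6.9396e-21 J
= 0.0433 eV

0.0433


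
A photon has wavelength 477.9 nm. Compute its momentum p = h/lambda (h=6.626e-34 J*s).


p = h / lambda
= 6.626e-34 / (477.9e-9)
= 6.626e-34 / 4.7790e-07
= 1.3865e-27 kg*m/s

1.3865e-27


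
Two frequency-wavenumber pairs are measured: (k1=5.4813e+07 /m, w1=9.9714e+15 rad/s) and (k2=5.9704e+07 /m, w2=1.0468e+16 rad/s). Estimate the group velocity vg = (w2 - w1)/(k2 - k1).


vg = (w2 - w1) / (k2 - k1)
= (1.0468e+16 - 9.9714e+15) / (5.9704e+07 - 5.4813e+07)
= 4.9660e+14 / 4.8910e+06
= 1.0153e+08 m/s

1.0153e+08


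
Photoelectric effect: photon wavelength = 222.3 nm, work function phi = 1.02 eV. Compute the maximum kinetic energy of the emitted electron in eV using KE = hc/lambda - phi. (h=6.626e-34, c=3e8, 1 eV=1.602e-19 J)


E_photon = hc / lambda
= (6.626e-34)(3e8) / (222.3e-9)
= 8.9420e-19 J
= 5.5818 eV
KE = E_photon - phi
= 5.5818 - 1.02
= 4.5618 eV

4.5618


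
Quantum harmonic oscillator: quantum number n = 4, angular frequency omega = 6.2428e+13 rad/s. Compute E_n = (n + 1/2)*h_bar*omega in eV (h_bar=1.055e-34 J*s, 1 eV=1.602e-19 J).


E = (n + 1/2) * h_bar * omega
= (4 + 0.5) * 1.055e-34 * 6.2428e+13
= 4.5 * 6.5862e-21
= 2.9638e-20 J
= 0.185 eV

0.185


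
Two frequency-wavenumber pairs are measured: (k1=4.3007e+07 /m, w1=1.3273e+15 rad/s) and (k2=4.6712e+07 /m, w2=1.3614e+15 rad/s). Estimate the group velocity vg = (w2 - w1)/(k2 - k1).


vg = (w2 - w1) / (k2 - k1)
= (1.3614e+15 - 1.3273e+15) / (4.6712e+07 - 4.3007e+07)
= 3.4100e+13 / 3.7050e+06
= 9.2038e+06 m/s

9.2038e+06
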